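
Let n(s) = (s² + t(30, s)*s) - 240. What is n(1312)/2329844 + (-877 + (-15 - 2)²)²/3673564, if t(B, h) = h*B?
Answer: 12302008486192/534926940251 ≈ 22.998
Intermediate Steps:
t(B, h) = B*h
n(s) = -240 + 31*s² (n(s) = (s² + (30*s)*s) - 240 = (s² + 30*s²) - 240 = 31*s² - 240 = -240 + 31*s²)
n(1312)/2329844 + (-877 + (-15 - 2)²)²/3673564 = (-240 + 31*1312²)/2329844 + (-877 + (-15 - 2)²)²/3673564 = (-240 + 31*1721344)*(1/2329844) + (-877 + (-17)²)²*(1/3673564) = (-240 + 53361664)*(1/2329844) + (-877 + 289)²*(1/3673564) = 53361424*(1/2329844) + (-588)²*(1/3673564) = 13340356/582461 + 345744*(1/3673564) = 13340356/582461 + 86436/918391 = 12302008486192/534926940251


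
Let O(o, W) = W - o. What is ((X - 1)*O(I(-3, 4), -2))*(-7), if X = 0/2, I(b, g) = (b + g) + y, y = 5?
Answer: -56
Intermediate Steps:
I(b, g) = 5 + b + g (I(b, g) = (b + g) + 5 = 5 + b + g)
X = 0 (X = 0*(½) = 0)
((X - 1)*O(I(-3, 4), -2))*(-7) = ((0 - 1)*(-2 - (5 - 3 + 4)))*(-7) = -(-2 - 1*6)*(-7) = -(-2 - 6)*(-7) = -1*(-8)*(-7) = 8*(-7) = -56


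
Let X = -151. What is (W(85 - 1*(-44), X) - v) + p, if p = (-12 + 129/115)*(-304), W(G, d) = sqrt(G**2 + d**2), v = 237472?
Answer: -26928976/115 + sqrt(39442) ≈ -2.3397e+5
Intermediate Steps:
p = 380304/115 (p = (-12 + 129*(1/115))*(-304) = (-12 + 129/115)*(-304) = -1251/115*(-304) = 380304/115 ≈ 3307.0)
(W(85 - 1*(-44), X) - v) + p = (sqrt((85 - 1*(-44))**2 + (-151)**2) - 1*237472) + 380304/115 = (sqrt((85 + 44)**2 + 22801) - 237472) + 380304/115 = (sqrt(129**2 + 22801) - 237472) + 380304/115 = (sqrt(16641 + 22801) - 237472) + 380304/115 = (sqrt(39442) - 237472) + 380304/115 = (-237472 + sqrt(39442)) + 380304/115 = -26928976/115 + sqrt(39442)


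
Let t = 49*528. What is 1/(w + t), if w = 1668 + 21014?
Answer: 1/48554 ≈ 2.0596e-5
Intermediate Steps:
w = 22682
t = 25872
1/(w + t) = 1/(22682 + 25872) = 1/48554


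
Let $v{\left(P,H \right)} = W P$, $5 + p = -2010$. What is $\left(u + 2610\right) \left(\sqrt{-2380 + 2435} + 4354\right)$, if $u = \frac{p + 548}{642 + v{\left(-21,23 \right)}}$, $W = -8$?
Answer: $\frac{511022449}{45} + \frac{234737 \sqrt{55}}{90} \approx 1.1375 \cdot 10^{7}$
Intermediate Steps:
$p = -2015$ ($p = -5 - 2010 = -2015$)
$v{\left(P,H \right)} = - 8 P$
$u = - \frac{163}{90}$ ($u = \frac{-2015 + 548}{642 - -168} = - \frac{1467}{642 + 168} = - \frac{1467}{810} = \left(-1467\right) \frac{1}{810} = - \frac{163}{90} \approx -1.8111$)
$\left(u + 2610\right) \left(\sqrt{-2380 + 2435} + 4354\right) = \left(- \frac{163}{90} + 2610\right) \left(\sqrt{-2380 + 2435} + 4354\right) = \frac{234737 \left(\sqrt{55} + 4354\right)}{90} = \frac{234737 \left(4354 + \sqrt{55}\right)}{90} = \frac{511022449}{45} + \frac{234737 \sqrt{55}}{90}$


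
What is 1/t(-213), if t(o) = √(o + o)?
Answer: -I*√426/426 ≈ -0.04845*I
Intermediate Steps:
t(o) = √2*√o (t(o) = √(2*o) = √2*√o)
1/t(-213) = 1/(√2*√(-213)) = 1/(√2*(I*√213)) = 1/(I*√426) = -I*√426/426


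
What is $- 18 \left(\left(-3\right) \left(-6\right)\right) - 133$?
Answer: $-457$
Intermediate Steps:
$- 18 \left(\left(-3\right) \left(-6\right)\right) - 133 = \left(-18\right) 18 - 133 = -324 - 133 = -457$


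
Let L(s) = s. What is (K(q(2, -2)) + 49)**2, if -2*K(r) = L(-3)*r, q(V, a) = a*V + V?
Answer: 2116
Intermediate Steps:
q(V, a) = V + V*a (q(V, a) = V*a + V = V + V*a)
K(r) = 3*r/2 (K(r) = -(-3)*r/2 = 3*r/2)
(K(q(2, -2)) + 49)**2 = (3*(2*(1 - 2))/2 + 49)**2 = (3*(2*(-1))/2 + 49)**2 = ((3/2)*(-2) + 49)**2 = (-3 + 49)**2 = 46**2 = 2116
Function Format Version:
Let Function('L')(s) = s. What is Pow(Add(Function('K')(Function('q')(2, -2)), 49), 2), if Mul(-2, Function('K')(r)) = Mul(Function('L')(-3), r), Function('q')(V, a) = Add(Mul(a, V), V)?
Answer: 2116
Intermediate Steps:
Function('q')(V, a) = Add(V, Mul(V, a)) (Function('q')(V, a) = Add(Mul(V, a), V) = Add(V, Mul(V, a)))
Function('K')(r) = Mul(Rational(3, 2), r) (Function('K')(r) = Mul(Rational(-1, 2), Mul(-3, r)) = Mul(Rational(3, 2), r))
Pow(Add(Function('K')(Function('q')(2, -2)), 49), 2) = Pow(Add(Mul(Rational(3, 2), Mul(2, Add(1, -2))), 49), 2) = Pow(Add(Mul(Rational(3, 2), Mul(2, -1)), 49), 2) = Pow(Add(Mul(Rational(3, 2), -2), 49), 2) = Pow(Add(-3, 49), 2) = Pow(46, 2) = 2116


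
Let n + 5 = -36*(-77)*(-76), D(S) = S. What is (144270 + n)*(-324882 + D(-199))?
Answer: 21587653967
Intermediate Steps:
n = -210677 (n = -5 - 36*(-77)*(-76) = -5 + 2772*(-76) = -5 - 210672 = -210677)
(144270 + n)*(-324882 + D(-199)) = (144270 - 210677)*(-324882 - 199) = -66407*(-325081) = 21587653967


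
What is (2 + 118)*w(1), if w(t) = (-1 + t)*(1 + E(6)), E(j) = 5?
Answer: 0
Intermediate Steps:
w(t) = -6 + 6*t (w(t) = (-1 + t)*(1 + 5) = (-1 + t)*6 = -6 + 6*t)
(2 + 118)*w(1) = (2 + 118)*(-6 + 6*1) = 120*(-6 + 6) = 120*0 = 0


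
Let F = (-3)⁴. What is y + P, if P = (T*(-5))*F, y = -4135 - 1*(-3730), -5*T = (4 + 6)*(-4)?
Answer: -3645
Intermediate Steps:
F = 81
T = 8 (T = -(4 + 6)*(-4)/5 = -2*(-4) = -⅕*(-40) = 8)
y = -405 (y = -4135 + 3730 = -405)
P = -3240 (P = (8*(-5))*81 = -40*81 = -3240)
y + P = -405 - 3240 = -3645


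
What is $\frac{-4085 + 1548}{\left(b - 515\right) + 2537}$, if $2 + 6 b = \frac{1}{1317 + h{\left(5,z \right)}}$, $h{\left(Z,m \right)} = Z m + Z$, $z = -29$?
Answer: $- \frac{17916294}{14277011} \approx -1.2549$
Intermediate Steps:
$h{\left(Z,m \right)} = Z + Z m$
$b = - \frac{2353}{7062}$ ($b = - \frac{1}{3} + \frac{1}{6 \left(1317 + 5 \left(1 - 29\right)\right)} = - \frac{1}{3} + \frac{1}{6 \left(1317 + 5 \left(-28\right)\right)} = - \frac{1}{3} + \frac{1}{6 \left(1317 - 140\right)} = - \frac{1}{3} + \frac{1}{6 \cdot 1177} = - \frac{1}{3} + \frac{1}{6} \cdot \frac{1}{1177} = - \frac{1}{3} + \frac{1}{7062} = - \frac{2353}{7062} \approx -0.33319$)
$\frac{-4085 + 1548}{\left(b - 515\right) + 2537} = \frac{-4085 + 1548}{\left(- \frac{2353}{7062} - 515\right) + 2537} = - \frac{2537}{\left(- \frac{2353}{7062} - 515\right) + 2537} = - \frac{2537}{- \frac{3639283}{7062} + 2537} = - \frac{2537}{\frac{14277011}{7062}} = \left(-2537\right) \frac{7062}{14277011} = - \frac{17916294}{14277011}$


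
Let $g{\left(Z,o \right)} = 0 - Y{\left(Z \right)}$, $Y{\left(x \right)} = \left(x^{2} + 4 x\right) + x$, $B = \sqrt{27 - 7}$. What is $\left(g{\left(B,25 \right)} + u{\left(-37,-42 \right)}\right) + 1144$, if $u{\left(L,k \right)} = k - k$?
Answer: $1124 - 10 \sqrt{5} \approx 1101.6$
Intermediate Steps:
$B = 2 \sqrt{5}$ ($B = \sqrt{20} = 2 \sqrt{5} \approx 4.4721$)
$Y{\left(x \right)} = x^{2} + 5 x$
$g{\left(Z,o \right)} = - Z \left(5 + Z\right)$ ($g{\left(Z,o \right)} = 0 - Z \left(5 + Z\right) = - Z \left(5 + Z\right)$)
$u{\left(L,k \right)} = 0$
$\left(g{\left(B,25 \right)} + u{\left(-37,-42 \right)}\right) + 1144 = \left(- 2 \sqrt{5} \left(5 + 2 \sqrt{5}\right) + 0\right) + 1144 = - 2 \sqrt{5} \left(5 + 2 \sqrt{5}\right) + 1144 = 1144 - 2 \sqrt{5} \left(5 + 2 \sqrt{5}\right)$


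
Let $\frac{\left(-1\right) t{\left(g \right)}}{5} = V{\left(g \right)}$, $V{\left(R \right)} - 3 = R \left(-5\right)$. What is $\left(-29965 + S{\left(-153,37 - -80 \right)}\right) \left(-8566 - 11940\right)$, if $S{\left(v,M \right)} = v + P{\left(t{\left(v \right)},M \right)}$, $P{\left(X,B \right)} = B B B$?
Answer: $-32225076470$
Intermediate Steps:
$V{\left(R \right)} = 3 - 5 R$ ($V{\left(R \right)} = 3 + R \left(-5\right) = 3 - 5 R$)
$t{\left(g \right)} = -15 + 25 g$ ($t{\left(g \right)} = - 5 \left(3 - 5 g\right) = -15 + 25 g$)
$P{\left(X,B \right)} = B^{3}$ ($P{\left(X,B \right)} = B^{2} B = B^{3}$)
$S{\left(v,M \right)} = v + M^{3}$
$\left(-29965 + S{\left(-153,37 - -80 \right)}\right) \left(-8566 - 11940\right) = \left(-29965 - \left(153 - \left(37 - -80\right)^{3}\right)\right) \left(-8566 - 11940\right) = \left(-29965 - \left(153 - \left(37 + 80\right)^{3}\right)\right) \left(-20506\right) = \left(-29965 - \left(153 - 117^{3}\right)\right) \left(-20506\right) = \left(-29965 + \left(-153 + 1601613\right)\right) \left(-20506\right) = \left(-29965 + 1601460\right) \left(-20506\right) = 1571495 \left(-20506\right) = -32225076470$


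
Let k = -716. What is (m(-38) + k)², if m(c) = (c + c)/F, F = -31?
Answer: 489294400/961 ≈ 5.0915e+5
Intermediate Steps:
m(c) = -2*c/31 (m(c) = (c + c)/(-31) = (2*c)*(-1/31) = -2*c/31)
(m(-38) + k)² = (-2/31*(-38) - 716)² = (76/31 - 716)² = (-22120/31)² = 489294400/961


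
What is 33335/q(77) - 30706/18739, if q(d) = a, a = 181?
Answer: 619106779/3391759 ≈ 182.53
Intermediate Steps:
q(d) = 181
33335/q(77) - 30706/18739 = 33335/181 - 30706/18739 = 619106779/3391759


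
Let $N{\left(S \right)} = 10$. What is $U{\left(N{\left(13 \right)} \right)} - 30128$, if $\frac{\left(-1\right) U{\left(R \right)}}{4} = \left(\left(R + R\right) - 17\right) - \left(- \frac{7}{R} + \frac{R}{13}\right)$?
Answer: $- \frac{1959082}{65} \approx -30140.0$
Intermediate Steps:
$U{\left(R \right)} = 68 - \frac{28}{R} - \frac{100 R}{13}$ ($U{\left(R \right)} = - 4 \left(\left(\left(R + R\right) - 17\right) - \left(- \frac{7}{R} + \frac{R}{13}\right)\right) = - 4 \left(\left(2 R - 17\right) - \left(- \frac{7}{R} + R \frac{1}{13}\right)\right) = - 4 \left(\left(-17 + 2 R\right) - \left(- \frac{7}{R} + \frac{R}{13}\right)\right) = - 4 \left(-17 + \frac{7}{R} + \frac{25 R}{13}\right) = 68 - \frac{28}{R} - \frac{100 R}{13}$)
$U{\left(N{\left(13 \right)} \right)} - 30128 = \left(68 - \frac{28}{10} - \frac{1000}{13}\right) - 30128 = \left(68 - \frac{14}{5} - \frac{1000}{13}\right) - 30128 = - \frac{762}{65} - 30128 = - \frac{1959082}{65}$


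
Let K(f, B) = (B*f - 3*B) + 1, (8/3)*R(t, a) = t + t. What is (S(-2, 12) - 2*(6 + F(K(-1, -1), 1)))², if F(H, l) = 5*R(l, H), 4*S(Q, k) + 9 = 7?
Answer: 400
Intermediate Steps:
S(Q, k) = -½ (S(Q, k) = -9/4 + (¼)*7 = -9/4 + 7/4 = -½)
R(t, a) = 3*t/4 (R(t, a) = 3*(t + t)/8 = 3*(2*t)/8 = 3*t/4)
K(f, B) = 1 - 3*B + B*f (K(f, B) = (-3*B + B*f) + 1 = 1 - 3*B + B*f)
F(H, l) = 15*l/4 (F(H, l) = 5*(3*l/4) = 15*l/4)
(S(-2, 12) - 2*(6 + F(K(-1, -1), 1)))² = (-½ - 2*(6 + (15/4)*1))² = (-½ - 2*(6 + 15/4))² = (-½ - 2*39/4)² = (-½ - 39/2)² = (-20)² = 400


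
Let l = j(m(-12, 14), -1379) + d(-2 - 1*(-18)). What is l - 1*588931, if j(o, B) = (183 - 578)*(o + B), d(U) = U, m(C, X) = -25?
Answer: -34335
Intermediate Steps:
j(o, B) = -395*B - 395*o (j(o, B) = -395*(B + o) = -395*B - 395*o)
l = 554596 (l = (-395*(-1379) - 395*(-25)) + (-2 - 1*(-18)) = (544705 + 9875) + (-2 + 18) = 554580 + 16 = 554596)
l - 1*588931 = 554596 - 1*588931 = 554596 - 588931 = -34335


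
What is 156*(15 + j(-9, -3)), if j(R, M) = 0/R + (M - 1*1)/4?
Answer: 2184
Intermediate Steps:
j(R, M) = -¼ + M/4 (j(R, M) = 0 + (M - 1)*(¼) = 0 + (-1 + M)*(¼) = 0 + (-¼ + M/4) = -¼ + M/4)
156*(15 + j(-9, -3)) = 156*(15 + (-¼ + (¼)*(-3))) = 156*(15 + (-¼ - ¾)) = 156*(15 - 1) = 156*14 = 2184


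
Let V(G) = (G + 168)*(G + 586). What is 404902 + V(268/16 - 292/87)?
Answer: 62202432433/121104 ≈ 5.1363e+5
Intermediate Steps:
V(G) = (168 + G)*(586 + G)
404902 + V(268/16 - 292/87) = 404902 + (98448 + (268/16 - 292/87)**2 + 754*(268/16 - 292/87)) = 404902 + (98448 + (268*(1/16) - 292*1/87)**2 + 754*(268*(1/16) - 292*1/87)) = 404902 + (98448 + (67/4 - 292/87)**2 + 754*(67/4 - 292/87)) = 404902 + (98448 + (4661/348)**2 + 754*(4661/348)) = 404902 + (98448 + 21724921/121104 + 60593/6) = 404902 + 13167180625/121104 = 62202432433/121104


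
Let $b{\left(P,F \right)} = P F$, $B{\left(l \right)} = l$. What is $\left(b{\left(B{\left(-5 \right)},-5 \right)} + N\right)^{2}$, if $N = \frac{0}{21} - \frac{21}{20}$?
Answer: $\frac{229441}{400} \approx 573.6$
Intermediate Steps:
$b{\left(P,F \right)} = F P$
$N = - \frac{21}{20}$ ($N = 0 \cdot \frac{1}{21} - \frac{21}{20} = 0 - \frac{21}{20} = - \frac{21}{20} \approx -1.05$)
$\left(b{\left(B{\left(-5 \right)},-5 \right)} + N\right)^{2} = \left(\left(-5\right) \left(-5\right) - \frac{21}{20}\right)^{2} = \left(25 - \frac{21}{20}\right)^{2} = \left(\frac{479}{20}\right)^{2} = \frac{229441}{400}$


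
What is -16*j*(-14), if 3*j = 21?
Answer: 1568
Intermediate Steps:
j = 7 (j = (1/3)*21 = 7)
-16*j*(-14) = -16*7*(-14) = -112*(-14) = 1568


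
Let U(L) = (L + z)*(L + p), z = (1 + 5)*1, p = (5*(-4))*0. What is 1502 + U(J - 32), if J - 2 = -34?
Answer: 5214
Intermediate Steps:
J = -32 (J = 2 - 34 = -32)
p = 0 (p = -20*0 = 0)
z = 6 (z = 6*1 = 6)
U(L) = L*(6 + L) (U(L) = (L + 6)*(L + 0) = (6 + L)*L = L*(6 + L))
1502 + U(J - 32) = 1502 + (-32 - 32)*(6 + (-32 - 32)) = 1502 - 64*(6 - 64) = 1502 - 64*(-58) = 1502 + 3712 = 5214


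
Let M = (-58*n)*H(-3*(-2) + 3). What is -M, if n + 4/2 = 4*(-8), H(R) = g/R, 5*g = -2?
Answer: 3944/45 ≈ 87.644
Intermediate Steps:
g = -2/5 (g = (1/5)*(-2) = -2/5 ≈ -0.40000)
H(R) = -2/(5*R)
n = -34 (n = -2 + 4*(-8) = -2 - 32 = -34)
M = -3944/45 (M = (-58*(-34))*(-2/(5*(-3*(-2) + 3))) = 1972*(-2/(5*(6 + 3))) = 1972*(-2/5/9) = 1972*(-2/5*1/9) = 1972*(-2/45) = -3944/45 ≈ -87.644)
-M = -1*(-3944/45) = 3944/45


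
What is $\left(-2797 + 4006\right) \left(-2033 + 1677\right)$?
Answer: $-430404$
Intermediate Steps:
$\left(-2797 + 4006\right) \left(-2033 + 1677\right) = 1209 \left(-356\right) = -430404$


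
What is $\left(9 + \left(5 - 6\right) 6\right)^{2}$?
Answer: $9$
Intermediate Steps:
$\left(9 + \left(5 - 6\right) 6\right)^{2} = \left(9 - 6\right)^{2} = 3^{2} = 9$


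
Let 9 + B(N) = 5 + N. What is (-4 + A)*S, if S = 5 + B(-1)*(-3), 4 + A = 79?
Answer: 1420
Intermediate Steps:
B(N) = -4 + N (B(N) = -9 + (5 + N) = -4 + N)
A = 75 (A = -4 + 79 = 75)
S = 20 (S = 5 + (-4 - 1)*(-3) = 5 - 5*(-3) = 5 + 15 = 20)
(-4 + A)*S = (-4 + 75)*20 = 71*20 = 1420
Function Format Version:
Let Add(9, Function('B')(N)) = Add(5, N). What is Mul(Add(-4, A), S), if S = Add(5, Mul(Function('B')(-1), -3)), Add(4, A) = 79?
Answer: 1420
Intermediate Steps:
Function('B')(N) = Add(-4, N) (Function('B')(N) = Add(-9, Add(5, N)) = Add(-4, N))
A = 75 (A = Add(-4, 79) = 75)
S = 20 (S = Add(5, Mul(Add(-4, -1), -3)) = Add(5, Mul(-5, -3)) = Add(5, 15) = 20)
Mul(Add(-4, A), S) = Mul(Add(-4, 75), 20) = Mul(71, 20) = 1420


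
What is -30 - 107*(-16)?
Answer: 1682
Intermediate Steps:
-30 - 107*(-16) = -30 + 1712 = 1682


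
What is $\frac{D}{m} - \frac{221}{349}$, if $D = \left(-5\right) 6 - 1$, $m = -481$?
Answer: $- \frac{95482}{167869} \approx -0.56879$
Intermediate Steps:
$D = -31$ ($D = -30 - 1 = -31$)
$\frac{D}{m} - \frac{221}{349} = - \frac{31}{-481} - \frac{221}{349} = \left(-31\right) \left(- \frac{1}{481}\right) - \frac{221}{349} = \frac{31}{481} - \frac{221}{349} = - \frac{95482}{167869}$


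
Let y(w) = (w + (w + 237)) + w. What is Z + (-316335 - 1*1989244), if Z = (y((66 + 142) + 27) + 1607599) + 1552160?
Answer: 855122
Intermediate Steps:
y(w) = 237 + 3*w (y(w) = (w + (237 + w)) + w = (237 + 2*w) + w = 237 + 3*w)
Z = 3160701 (Z = ((237 + 3*((66 + 142) + 27)) + 1607599) + 1552160 = ((237 + 3*(208 + 27)) + 1607599) + 1552160 = ((237 + 3*235) + 1607599) + 1552160 = ((237 + 705) + 1607599) + 1552160 = (942 + 1607599) + 1552160 = 1608541 + 1552160 = 3160701)
Z + (-316335 - 1*1989244) = 3160701 + (-316335 - 1*1989244) = 3160701 + (-316335 - 1989244) = 3160701 - 2305579 = 855122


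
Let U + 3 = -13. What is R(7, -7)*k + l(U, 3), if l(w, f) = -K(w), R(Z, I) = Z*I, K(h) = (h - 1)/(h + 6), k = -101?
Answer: 49473/10 ≈ 4947.3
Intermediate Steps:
K(h) = (-1 + h)/(6 + h)
R(Z, I) = I*Z
U = -16 (U = -3 - 13 = -16)
l(w, f) = -(-1 + w)/(6 + w)
R(7, -7)*k + l(U, 3) = -7*7*(-101) + (1 - 1*(-16))/(6 - 16) = -49*(-101) + (1 + 16)/(-10) = 4949 - ⅒*17 = 4949 - 17/10 = 49473/10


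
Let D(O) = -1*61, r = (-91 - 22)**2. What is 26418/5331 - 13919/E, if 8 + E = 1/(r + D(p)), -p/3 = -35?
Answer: 315215716982/180655151 ≈ 1744.8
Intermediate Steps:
p = 105 (p = -3*(-35) = 105)
r = 12769 (r = (-113)**2 = 12769)
D(O) = -61
E = -101663/12708 (E = -8 + 1/(12769 - 61) = -8 + 1/12708 = -101663/12708 ≈ -7.9999)
26418/5331 - 13919/E = 26418/5331 - 13919/(-101663/12708) = 26418*(1/5331) - 13919*(-12708/101663) = 8806/1777 + 176882652/101663 = 315215716982/180655151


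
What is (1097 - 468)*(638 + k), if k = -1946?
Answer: -822732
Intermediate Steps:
(1097 - 468)*(638 + k) = (1097 - 468)*(638 - 1946) = 629*(-1308) = -822732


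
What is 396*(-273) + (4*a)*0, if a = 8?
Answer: -108108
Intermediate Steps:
396*(-273) + (4*a)*0 = 396*(-273) + (4*8)*0 = -108108 + 32*0 = -108108 + 0 = -108108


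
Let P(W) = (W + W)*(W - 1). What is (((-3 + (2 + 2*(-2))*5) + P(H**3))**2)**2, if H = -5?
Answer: 982935762864706561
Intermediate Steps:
P(W) = 2*W*(-1 + W) (P(W) = (2*W)*(-1 + W) = 2*W*(-1 + W))
(((-3 + (2 + 2*(-2))*5) + P(H**3))**2)**2 = (((-3 + (2 + 2*(-2))*5) + 2*(-5)**3*(-1 + (-5)**3))**2)**2 = (((-3 + (2 - 4)*5) + 2*(-125)*(-1 - 125))**2)**2 = (((-3 - 2*5) + 2*(-125)*(-126))**2)**2 = (((-3 - 10) + 31500)**2)**2 = ((-13 + 31500)**2)**2 = (31487**2)**2 = 991431169**2 = 982935762864706561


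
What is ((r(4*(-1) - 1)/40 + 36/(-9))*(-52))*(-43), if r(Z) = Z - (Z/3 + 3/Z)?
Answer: -1364519/150 ≈ -9096.8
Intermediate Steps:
r(Z) = -3/Z + 2*Z/3 (r(Z) = Z - (Z*(1/3) + 3/Z) = Z - (Z/3 + 3/Z) = Z - (3/Z + Z/3) = Z + (-3/Z - Z/3) = -3/Z + 2*Z/3)
((r(4*(-1) - 1)/40 + 36/(-9))*(-52))*(-43) = (((-3/(4*(-1) - 1) + 2*(4*(-1) - 1)/3)/40 + 36/(-9))*(-52))*(-43) = (((-3/(-4 - 1) + 2*(-4 - 1)/3)*(1/40) + 36*(-1/9))*(-52))*(-43) = (((-3/(-5) + (2/3)*(-5))*(1/40) - 4)*(-52))*(-43) = (((-3*(-1/5) - 10/3)*(1/40) - 4)*(-52))*(-43) = (((3/5 - 10/3)*(1/40) - 4)*(-52))*(-43) = ((-41/15*1/40 - 4)*(-52))*(-43) = ((-41/600 - 4)*(-52))*(-43) = -2441/600*(-52)*(-43) = (31733/150)*(-43) = -1364519/150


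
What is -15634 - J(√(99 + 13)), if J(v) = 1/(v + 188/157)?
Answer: -10651999645/681336 - 24649*√7/681336 ≈ -15634.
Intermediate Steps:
J(v) = 1/(188/157 + v) (J(v) = 1/(v + 188*(1/157)) = 1/(v + 188/157) = 1/(188/157 + v))
-15634 - J(√(99 + 13)) = -15634 - 157/(188 + 157*√(99 + 13)) = -15634 - 157/(188 + 157*√112) = -15634 - 157/(188 + 157*(4*√7)) = -15634 - 157/(188 + 628*√7)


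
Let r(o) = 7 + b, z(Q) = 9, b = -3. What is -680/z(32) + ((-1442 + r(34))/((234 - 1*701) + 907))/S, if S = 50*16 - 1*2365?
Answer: -234117529/3098700 ≈ -75.553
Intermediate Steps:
r(o) = 4 (r(o) = 7 - 3 = 4)
S = -1565 (S = 800 - 2365 = -1565)
-680/z(32) + ((-1442 + r(34))/((234 - 1*701) + 907))/S = -680/9 + ((-1442 + 4)/((234 - 1*701) + 907))/(-1565) = -680*⅑ - 1438/((234 - 701) + 907)*(-1/1565) = -680/9 - 1438/(-467 + 907)*(-1/1565) = -680/9 - 1438/440*(-1/1565) = -680/9 - 1438*1/440*(-1/1565) = -680/9 - 719/220*(-1/1565) = -680/9 + 719/344300 = -234117529/3098700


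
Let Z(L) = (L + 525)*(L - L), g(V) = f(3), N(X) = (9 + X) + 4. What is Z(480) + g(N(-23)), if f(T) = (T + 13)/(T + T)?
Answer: 8/3 ≈ 2.6667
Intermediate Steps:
N(X) = 13 + X
f(T) = (13 + T)/(2*T) (f(T) = (13 + T)/((2*T)) = (13 + T)*(1/(2*T)) = (13 + T)/(2*T))
g(V) = 8/3 (g(V) = (1/2)*(13 + 3)/3 = (1/2)*(1/3)*16 = 8/3)
Z(L) = 0 (Z(L) = (525 + L)*0 = 0)
Z(480) + g(N(-23)) = 0 + 8/3 = 8/3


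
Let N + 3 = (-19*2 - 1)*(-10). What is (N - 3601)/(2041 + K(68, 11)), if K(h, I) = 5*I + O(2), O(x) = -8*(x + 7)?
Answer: -1607/1012 ≈ -1.5879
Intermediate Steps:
N = 387 (N = -3 + (-19*2 - 1)*(-10) = -3 + (-38 - 1)*(-10) = -3 - 39*(-10) = -3 + 390 = 387)
O(x) = -56 - 8*x (O(x) = -8*(7 + x) = -56 - 8*x)
K(h, I) = -72 + 5*I (K(h, I) = 5*I + (-56 - 8*2) = 5*I + (-56 - 16) = 5*I - 72 = -72 + 5*I)
(N - 3601)/(2041 + K(68, 11)) = (387 - 3601)/(2041 + (-72 + 5*11)) = -3214/(2041 + (-72 + 55)) = -3214/(2041 - 17) = -3214/2024 = -3214*1/2024 = -1607/1012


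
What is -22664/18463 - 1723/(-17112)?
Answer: -356014619/315938856 ≈ -1.1268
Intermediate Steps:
-22664/18463 - 1723/(-17112) = -22664*1/18463 - 1723*(-1/17112) = -22664/18463 + 1723/17112 = -356014619/315938856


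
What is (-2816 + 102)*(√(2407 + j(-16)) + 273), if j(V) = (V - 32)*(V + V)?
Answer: -740922 - 2714*√3943 ≈ -9.1134e+5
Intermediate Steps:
j(V) = 2*V*(-32 + V) (j(V) = (-32 + V)*(2*V) = 2*V*(-32 + V))
(-2816 + 102)*(√(2407 + j(-16)) + 273) = (-2816 + 102)*(√(2407 + 2*(-16)*(-32 - 16)) + 273) = -2714*(√(2407 + 2*(-16)*(-48)) + 273) = -2714*(√(2407 + 1536) + 273) = -2714*(√3943 + 273) = -2714*(273 + √3943) = -740922 - 2714*√3943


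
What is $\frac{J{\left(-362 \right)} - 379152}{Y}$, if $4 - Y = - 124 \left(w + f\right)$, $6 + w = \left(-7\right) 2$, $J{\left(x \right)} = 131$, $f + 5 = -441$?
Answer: $\frac{379021}{57780} \approx 6.5597$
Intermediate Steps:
$f = -446$ ($f = -5 - 441 = -446$)
$w = -20$ ($w = -6 - 14 = -20$)
$Y = -57780$ ($Y = 4 - - 124 \left(-20 - 446\right) = 4 - \left(-124\right) \left(-466\right) = 4 - 57784 = -57780$)
$\frac{J{\left(-362 \right)} - 379152}{Y} = \frac{131 - 379152}{-57780} = \left(-379021\right) \left(- \frac{1}{57780}\right) = \frac{379021}{57780}$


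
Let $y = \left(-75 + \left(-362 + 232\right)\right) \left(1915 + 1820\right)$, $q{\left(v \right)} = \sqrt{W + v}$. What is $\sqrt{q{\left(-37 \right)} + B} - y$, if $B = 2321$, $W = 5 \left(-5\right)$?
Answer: $765675 + \sqrt{2321 + i \sqrt{62}} \approx 7.6572 \cdot 10^{5} + 0.08172 i$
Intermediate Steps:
$W = -25$
$q{\left(v \right)} = \sqrt{-25 + v}$
$y = -765675$ ($y = \left(-75 - 130\right) 3735 = \left(-205\right) 3735 = -765675$)
$\sqrt{q{\left(-37 \right)} + B} - y = \sqrt{\sqrt{-25 - 37} + 2321} - -765675 = \sqrt{\sqrt{-62} + 2321} + 765675 = \sqrt{i \sqrt{62} + 2321} + 765675 = \sqrt{2321 + i \sqrt{62}} + 765675 = 765675 + \sqrt{2321 + i \sqrt{62}}$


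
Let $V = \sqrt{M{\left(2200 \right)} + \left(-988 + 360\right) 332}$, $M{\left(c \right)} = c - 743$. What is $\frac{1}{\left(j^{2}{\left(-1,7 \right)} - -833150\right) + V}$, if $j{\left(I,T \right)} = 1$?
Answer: $\frac{277717}{231380265280} - \frac{i \sqrt{207039}}{694140795840} \approx 1.2003 \cdot 10^{-6} - 6.5551 \cdot 10^{-10} i$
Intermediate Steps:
$M{\left(c \right)} = -743 + c$
$V = i \sqrt{207039}$ ($V = \sqrt{\left(-743 + 2200\right) + \left(-988 + 360\right) 332} = \sqrt{1457 - 208496} = \sqrt{-207039} = i \sqrt{207039} \approx 455.02 i$)
$\frac{1}{\left(j^{2}{\left(-1,7 \right)} - -833150\right) + V} = \frac{1}{\left(1^{2} - -833150\right) + i \sqrt{207039}} = \frac{1}{\left(1 + 833150\right) + i \sqrt{207039}} = \frac{1}{833151 + i \sqrt{207039}}$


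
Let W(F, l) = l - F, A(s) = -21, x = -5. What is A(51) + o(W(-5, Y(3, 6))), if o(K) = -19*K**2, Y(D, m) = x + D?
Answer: -192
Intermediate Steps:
Y(D, m) = -5 + D
A(51) + o(W(-5, Y(3, 6))) = -21 - 19*((-5 + 3) - 1*(-5))**2 = -21 - 19*(-2 + 5)**2 = -21 - 19*3**2 = -21 - 19*9 = -21 - 171 = -192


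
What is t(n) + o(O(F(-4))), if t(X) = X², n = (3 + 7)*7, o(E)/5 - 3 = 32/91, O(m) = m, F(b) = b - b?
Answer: 447425/91 ≈ 4916.8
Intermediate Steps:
F(b) = 0
o(E) = 1525/91 (o(E) = 15 + 5*(32/91) = 15 + 160/91 = 1525/91)
n = 70 (n = 10*7 = 70)
t(n) + o(O(F(-4))) = 70² + 1525/91 = 4900 + 1525/91 = 447425/91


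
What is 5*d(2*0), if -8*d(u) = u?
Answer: 0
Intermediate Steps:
d(u) = -u/8
5*d(2*0) = 5*(-0/4) = 5*(-⅛*0) = 5*0 = 0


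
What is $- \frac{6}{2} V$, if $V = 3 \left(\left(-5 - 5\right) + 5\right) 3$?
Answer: $135$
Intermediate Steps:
$V = -45$ ($V = 3 \left(-10 + 5\right) 3 = 3 \left(-5\right) 3 = \left(-15\right) 3 = -45$)
$- \frac{6}{2} V = - \frac{6}{2} \left(-45\right) = \left(-6\right) \frac{1}{2} \left(-45\right) = \left(-3\right) \left(-45\right) = 135$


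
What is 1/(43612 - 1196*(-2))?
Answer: 1/46004 ≈ 2.1737e-5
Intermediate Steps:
1/(43612 - 1196*(-2)) = 1/(43612 - 92*(-26)) = 1/(43612 + 2392) = 1/46004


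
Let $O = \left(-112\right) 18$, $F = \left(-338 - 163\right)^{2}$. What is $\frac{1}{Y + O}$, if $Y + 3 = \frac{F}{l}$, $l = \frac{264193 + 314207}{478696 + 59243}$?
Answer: $\frac{192800}{44618479113} \approx 4.3211 \cdot 10^{-6}$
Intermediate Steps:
$F = 251001$ ($F = \left(-501\right)^{2} = 251001$)
$l = \frac{192800}{179313}$ ($l = \frac{578400}{537939} = 578400 \cdot \frac{1}{537939} = \frac{192800}{179313} \approx 1.0752$)
$Y = \frac{45007163913}{192800}$ ($Y = -3 + \frac{251001}{\frac{192800}{179313}} = -3 + 251001 \cdot \frac{179313}{192800} = -3 + \frac{45007742313}{192800} = \frac{45007163913}{192800} \approx 2.3344 \cdot 10^{5}$)
$O = -2016$
$\frac{1}{Y + O} = \frac{1}{\frac{45007163913}{192800} - 2016} = \frac{1}{\frac{44618479113}{192800}} = \frac{192800}{44618479113}$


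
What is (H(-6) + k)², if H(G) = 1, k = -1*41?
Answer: 1600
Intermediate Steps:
k = -41
(H(-6) + k)² = (1 - 41)² = (-40)² = 1600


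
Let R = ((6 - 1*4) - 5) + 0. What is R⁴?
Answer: 81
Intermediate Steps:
R = -3 (R = ((6 - 4) - 5) + 0 = (2 - 5) + 0 = -3 + 0 = -3)
R⁴ = (-3)⁴ = 81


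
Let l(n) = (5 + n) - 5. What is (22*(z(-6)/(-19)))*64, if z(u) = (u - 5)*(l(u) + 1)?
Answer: -77440/19 ≈ -4075.8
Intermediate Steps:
l(n) = n
z(u) = (1 + u)*(-5 + u) (z(u) = (u - 5)*(u + 1) = (-5 + u)*(1 + u) = (1 + u)*(-5 + u))
(22*(z(-6)/(-19)))*64 = (22*((-5 + (-6)**2 - 4*(-6))/(-19)))*64 = (22*((-5 + 36 + 24)*(-1/19)))*64 = (22*(55*(-1/19)))*64 = (22*(-55/19))*64 = -1210/19*64 = -77440/19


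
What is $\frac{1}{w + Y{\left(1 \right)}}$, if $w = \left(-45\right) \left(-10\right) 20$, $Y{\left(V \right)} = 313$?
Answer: $\frac{1}{9313} \approx 0.00010738$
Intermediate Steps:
$w = 9000$ ($w = 450 \cdot 20 = 9000$)
$\frac{1}{w + Y{\left(1 \right)}} = \frac{1}{9000 + 313} = \frac{1}{9313}$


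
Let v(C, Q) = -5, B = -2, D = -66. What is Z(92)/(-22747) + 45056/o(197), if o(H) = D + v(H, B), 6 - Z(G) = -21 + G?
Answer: -1024884217/1615037 ≈ -634.59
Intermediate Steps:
Z(G) = 27 - G (Z(G) = 6 - (-21 + G) = 6 + (21 - G) = 27 - G)
o(H) = -71 (o(H) = -66 - 5 = -71)
Z(92)/(-22747) + 45056/o(197) = (27 - 1*92)/(-22747) + 45056/(-71) = (27 - 92)*(-1/22747) + 45056*(-1/71) = -65*(-1/22747) - 45056/71 = 65/22747 - 45056/71 = -1024884217/1615037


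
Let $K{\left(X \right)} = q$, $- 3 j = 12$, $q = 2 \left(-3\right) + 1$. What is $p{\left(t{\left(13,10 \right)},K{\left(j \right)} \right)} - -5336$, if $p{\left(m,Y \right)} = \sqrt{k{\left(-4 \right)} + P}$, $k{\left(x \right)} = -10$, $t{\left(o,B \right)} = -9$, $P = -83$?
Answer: $5336 + i \sqrt{93} \approx 5336.0 + 9.6436 i$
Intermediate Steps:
$q = -5$ ($q = -6 + 1 = -5$)
$j = -4$ ($j = \left(- \frac{1}{3}\right) 12 = -4$)
$K{\left(X \right)} = -5$
$p{\left(m,Y \right)} = i \sqrt{93}$ ($p{\left(m,Y \right)} = \sqrt{-10 - 83} = \sqrt{-93} = i \sqrt{93}$)
$p{\left(t{\left(13,10 \right)},K{\left(j \right)} \right)} - -5336 = i \sqrt{93} - -5336 = i \sqrt{93} + 5336 = 5336 + i \sqrt{93}$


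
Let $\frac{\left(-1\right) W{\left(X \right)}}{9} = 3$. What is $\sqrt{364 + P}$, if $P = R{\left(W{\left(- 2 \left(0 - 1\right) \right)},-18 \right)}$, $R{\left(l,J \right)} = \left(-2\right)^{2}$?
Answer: $4 \sqrt{23} \approx 19.183$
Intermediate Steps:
$W{\left(X \right)} = -27$ ($W{\left(X \right)} = \left(-9\right) 3 = -27$)
$R{\left(l,J \right)} = 4$
$P = 4$
$\sqrt{364 + P} = \sqrt{364 + 4} = \sqrt{368} = 4 \sqrt{23}$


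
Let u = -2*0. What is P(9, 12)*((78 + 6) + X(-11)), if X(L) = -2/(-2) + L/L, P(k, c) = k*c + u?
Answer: 9288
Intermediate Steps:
u = 0
P(k, c) = c*k (P(k, c) = k*c + 0 = c*k + 0 = c*k)
X(L) = 2 (X(L) = -2*(-1/2) + 1 = 1 + 1 = 2)
P(9, 12)*((78 + 6) + X(-11)) = (12*9)*((78 + 6) + 2) = 108*(84 + 2) = 108*86 = 9288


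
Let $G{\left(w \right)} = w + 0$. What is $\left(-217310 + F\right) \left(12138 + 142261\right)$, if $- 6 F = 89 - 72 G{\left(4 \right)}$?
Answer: $- \frac{201283954739}{6} \approx -3.3547 \cdot 10^{10}$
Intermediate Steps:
$G{\left(w \right)} = w$
$F = \frac{199}{6}$ ($F = - \frac{89 - 288}{6} = \left(- \frac{1}{6}\right) \left(-199\right) = \frac{199}{6} \approx 33.167$)
$\left(-217310 + F\right) \left(12138 + 142261\right) = \left(-217310 + \frac{199}{6}\right) \left(12138 + 142261\right) = \left(- \frac{1303661}{6}\right) 154399 = - \frac{201283954739}{6}$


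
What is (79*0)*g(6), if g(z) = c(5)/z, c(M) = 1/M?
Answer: 0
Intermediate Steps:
g(z) = 1/(5*z)
(79*0)*g(6) = (79*0)*((1/5)/6) = 0*((1/5)*(1/6)) = 0*(1/30) = 0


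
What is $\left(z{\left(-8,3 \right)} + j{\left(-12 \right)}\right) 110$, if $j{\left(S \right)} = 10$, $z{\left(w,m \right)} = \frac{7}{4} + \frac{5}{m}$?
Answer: $\frac{8855}{6} \approx 1475.8$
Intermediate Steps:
$z{\left(w,m \right)} = \frac{7}{4} + \frac{5}{m}$ ($z{\left(w,m \right)} = 7 \cdot \frac{1}{4} + \frac{5}{m} = \frac{7}{4} + \frac{5}{m}$)
$\left(z{\left(-8,3 \right)} + j{\left(-12 \right)}\right) 110 = \left(\left(\frac{7}{4} + \frac{5}{3}\right) + 10\right) 110 = \left(\frac{41}{12} + 10\right) 110 = \frac{161}{12} \cdot 110 = \frac{8855}{6}$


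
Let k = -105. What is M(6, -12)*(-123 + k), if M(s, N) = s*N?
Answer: 16416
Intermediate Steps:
M(s, N) = N*s
M(6, -12)*(-123 + k) = (-12*6)*(-123 - 105) = -72*(-228) = 16416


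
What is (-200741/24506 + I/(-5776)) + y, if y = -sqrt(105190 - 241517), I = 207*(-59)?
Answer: -430094119/70773328 - I*sqrt(136327) ≈ -6.0771 - 369.23*I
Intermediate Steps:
I = -12213
y = -I*sqrt(136327) (y = -sqrt(-136327) = -I*sqrt(136327) ≈ -369.22*I)
(-200741/24506 + I/(-5776)) + y = (-200741/24506 - 12213/(-5776)) - I*sqrt(136327) = (-200741*1/24506 - 12213*(-1/5776)) - I*sqrt(136327) = (-200741/24506 + 12213/5776) - I*sqrt(136327) = -430094119/70773328 - I*sqrt(136327)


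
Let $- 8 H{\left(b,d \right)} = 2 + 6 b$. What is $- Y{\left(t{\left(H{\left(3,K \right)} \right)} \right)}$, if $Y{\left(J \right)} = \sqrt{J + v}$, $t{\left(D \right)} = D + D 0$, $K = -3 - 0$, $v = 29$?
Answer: $- \frac{\sqrt{106}}{2} \approx -5.1478$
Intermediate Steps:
$K = -3$ ($K = -3 + 0 = -3$)
$H{\left(b,d \right)} = - \frac{1}{4} - \frac{3 b}{4}$ ($H{\left(b,d \right)} = - \frac{2 + 6 b}{8} = - \frac{1}{4} - \frac{3 b}{4}$)
$t{\left(D \right)} = D$ ($t{\left(D \right)} = D + 0 = D$)
$Y{\left(J \right)} = \sqrt{29 + J}$ ($Y{\left(J \right)} = \sqrt{J + 29} = \sqrt{29 + J}$)
$- Y{\left(t{\left(H{\left(3,K \right)} \right)} \right)} = - \sqrt{29 - \frac{5}{2}} = - \sqrt{\frac{53}{2}} = - \frac{\sqrt{106}}{2}$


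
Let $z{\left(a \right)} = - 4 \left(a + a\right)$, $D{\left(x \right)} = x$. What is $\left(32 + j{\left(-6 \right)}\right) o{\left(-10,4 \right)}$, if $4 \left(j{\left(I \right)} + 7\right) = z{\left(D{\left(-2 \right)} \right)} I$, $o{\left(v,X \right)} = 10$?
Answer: $10$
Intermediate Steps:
$z{\left(a \right)} = - 8 a$ ($z{\left(a \right)} = - 4 \cdot 2 a = - 8 a$)
$j{\left(I \right)} = -7 + 4 I$ ($j{\left(I \right)} = -7 + \frac{\left(-8\right) \left(-2\right) I}{4} = -7 + \frac{16 I}{4} = -7 + 4 I$)
$\left(32 + j{\left(-6 \right)}\right) o{\left(-10,4 \right)} = \left(32 + \left(-7 + 4 \left(-6\right)\right)\right) 10 = \left(32 - 31\right) 10 = 1 \cdot 10 = 10$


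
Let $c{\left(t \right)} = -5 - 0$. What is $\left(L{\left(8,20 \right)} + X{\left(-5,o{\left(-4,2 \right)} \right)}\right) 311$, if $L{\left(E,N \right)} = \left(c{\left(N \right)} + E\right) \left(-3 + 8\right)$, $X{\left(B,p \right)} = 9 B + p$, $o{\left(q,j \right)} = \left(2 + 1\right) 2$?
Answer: $-7464$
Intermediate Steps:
$c{\left(t \right)} = -5$ ($c{\left(t \right)} = -5 + 0 = -5$)
$o{\left(q,j \right)} = 6$ ($o{\left(q,j \right)} = 3 \cdot 2 = 6$)
$X{\left(B,p \right)} = p + 9 B$
$L{\left(E,N \right)} = -25 + 5 E$ ($L{\left(E,N \right)} = \left(-5 + E\right) \left(-3 + 8\right) = \left(-5 + E\right) 5 = -25 + 5 E$)
$\left(L{\left(8,20 \right)} + X{\left(-5,o{\left(-4,2 \right)} \right)}\right) 311 = \left(\left(-25 + 5 \cdot 8\right) + \left(6 + 9 \left(-5\right)\right)\right) 311 = \left(\left(-25 + 40\right) + \left(6 - 45\right)\right) 311 = \left(15 - 39\right) 311 = \left(-24\right) 311 = -7464$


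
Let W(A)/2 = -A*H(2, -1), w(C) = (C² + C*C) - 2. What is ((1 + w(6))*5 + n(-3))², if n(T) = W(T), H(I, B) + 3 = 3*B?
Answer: 101761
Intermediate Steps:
H(I, B) = -3 + 3*B
w(C) = -2 + 2*C² (w(C) = (C² + C²) - 2 = 2*C² - 2 = -2 + 2*C²)
W(A) = 12*A (W(A) = 2*(-A*(-3 + 3*(-1))) = 2*(-A*(-3 - 3)) = 2*(-A*(-6)) = 2*(-(-6)*A) = 2*(6*A) = 12*A)
n(T) = 12*T
((1 + w(6))*5 + n(-3))² = ((1 + (-2 + 2*6²))*5 + 12*(-3))² = ((1 + (-2 + 2*36))*5 - 36)² = ((1 + (-2 + 72))*5 - 36)² = ((1 + 70)*5 - 36)² = (71*5 - 36)² = (355 - 36)² = 319² = 101761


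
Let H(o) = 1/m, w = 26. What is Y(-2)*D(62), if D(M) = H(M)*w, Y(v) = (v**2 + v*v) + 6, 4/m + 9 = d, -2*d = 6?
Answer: -1092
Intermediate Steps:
d = -3 (d = -1/2*6 = -3)
m = -1/3 (m = 4/(-9 - 3) = 4/(-12) = 4*(-1/12) = -1/3 ≈ -0.33333)
H(o) = -3 (H(o) = 1/(-1/3) = -3)
Y(v) = 6 + 2*v**2 (Y(v) = (v**2 + v**2) + 6 = 2*v**2 + 6 = 6 + 2*v**2)
D(M) = -78 (D(M) = -3*26 = -78)
Y(-2)*D(62) = (6 + 2*(-2)**2)*(-78) = (6 + 2*4)*(-78) = (6 + 8)*(-78) = 14*(-78) = -1092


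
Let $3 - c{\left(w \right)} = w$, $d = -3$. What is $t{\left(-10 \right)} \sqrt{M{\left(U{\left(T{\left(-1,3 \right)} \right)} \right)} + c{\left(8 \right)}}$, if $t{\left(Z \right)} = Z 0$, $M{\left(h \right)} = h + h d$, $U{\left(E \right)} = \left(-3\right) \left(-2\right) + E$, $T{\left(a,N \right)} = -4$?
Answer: $0$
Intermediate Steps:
$U{\left(E \right)} = 6 + E$
$M{\left(h \right)} = - 2 h$ ($M{\left(h \right)} = h + h \left(-3\right) = h - 3 h = - 2 h$)
$c{\left(w \right)} = 3 - w$
$t{\left(Z \right)} = 0$
$t{\left(-10 \right)} \sqrt{M{\left(U{\left(T{\left(-1,3 \right)} \right)} \right)} + c{\left(8 \right)}} = 0 \sqrt{- 2 \left(6 - 4\right) + \left(3 - 8\right)} = 0 \sqrt{\left(-2\right) 2 + \left(3 - 8\right)} = 0 \sqrt{-4 - 5} = 0 \sqrt{-9} = 0 \cdot 3 i = 0$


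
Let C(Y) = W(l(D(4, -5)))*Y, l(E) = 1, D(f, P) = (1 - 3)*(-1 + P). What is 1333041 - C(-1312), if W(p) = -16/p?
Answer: 1312049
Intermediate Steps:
D(f, P) = 2 - 2*P (D(f, P) = -2*(-1 + P) = 2 - 2*P)
C(Y) = -16*Y (C(Y) = (-16/1)*Y = (-16*1)*Y = -16*Y)
1333041 - C(-1312) = 1333041 - (-16)*(-1312) = 1333041 - 1*20992 = 1333041 - 20992 = 1312049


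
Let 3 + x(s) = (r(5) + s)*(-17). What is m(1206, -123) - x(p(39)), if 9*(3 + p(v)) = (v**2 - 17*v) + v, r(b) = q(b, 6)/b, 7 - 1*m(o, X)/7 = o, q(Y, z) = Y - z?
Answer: -101251/15 ≈ -6750.1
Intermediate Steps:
m(o, X) = 49 - 7*o
r(b) = (-6 + b)/b (r(b) = (b - 1*6)/b = (b - 6)/b = (-6 + b)/b)
p(v) = -3 - 16*v/9 + v**2/9 (p(v) = -3 + ((v**2 - 17*v) + v)/9 = -3 + (v**2 - 16*v)/9 = -3 + (-16*v/9 + v**2/9) = -3 - 16*v/9 + v**2/9)
x(s) = 2/5 - 17*s (x(s) = -3 + ((-6 + 5)/5 + s)*(-17) = -3 + ((1/5)*(-1) + s)*(-17) = -3 + (-1/5 + s)*(-17) = -3 + (17/5 - 17*s) = 2/5 - 17*s)
m(1206, -123) - x(p(39)) = (49 - 7*1206) - (2/5 - 17*(-3 - 16/9*39 + (1/9)*39**2)) = (49 - 8442) - (2/5 - 17*(-3 - 208/3 + (1/9)*1521)) = -8393 - (2/5 - 17*(-3 - 208/3 + 169)) = -8393 - (2/5 - 17*290/3) = -8393 - (2/5 - 4930/3) = -8393 - 1*(-24644/15) = -8393 + 24644/15 = -101251/15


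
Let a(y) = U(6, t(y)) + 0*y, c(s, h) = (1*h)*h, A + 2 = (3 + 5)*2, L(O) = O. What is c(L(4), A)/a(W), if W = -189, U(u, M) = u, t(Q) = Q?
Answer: 98/3 ≈ 32.667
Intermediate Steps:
A = 14 (A = -2 + (3 + 5)*2 = -2 + 8*2 = -2 + 16 = 14)
c(s, h) = h² (c(s, h) = h*h = h²)
a(y) = 6 (a(y) = 6 + 0*y = 6 + 0 = 6)
c(L(4), A)/a(W) = 14²/6 = 196*(⅙) = 98/3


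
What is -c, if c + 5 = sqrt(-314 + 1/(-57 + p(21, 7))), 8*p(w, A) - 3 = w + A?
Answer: 5 - I*sqrt(2268786)/85 ≈ 5.0 - 17.721*I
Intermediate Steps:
p(w, A) = 3/8 + A/8 + w/8 (p(w, A) = 3/8 + (w + A)/8 = 3/8 + (A + w)/8 = 3/8 + (A/8 + w/8) = 3/8 + A/8 + w/8)
c = -5 + I*sqrt(2268786)/85 (c = -5 + sqrt(-314 + 1/(-57 + (3/8 + (1/8)*7 + (1/8)*21))) = -5 + sqrt(-314 + 1/(-57 + (3/8 + 7/8 + 21/8))) = -5 + sqrt(-314 + 1/(-57 + 31/8)) = -5 + sqrt(-314 + 1/(-425/8)) = -5 + sqrt(-314 - 8/425) = -5 + sqrt(-133458/425) = -5 + I*sqrt(2268786)/85 ≈ -5.0 + 17.721*I)
-c = -(-5 + I*sqrt(2268786)/85) = 5 - I*sqrt(2268786)/85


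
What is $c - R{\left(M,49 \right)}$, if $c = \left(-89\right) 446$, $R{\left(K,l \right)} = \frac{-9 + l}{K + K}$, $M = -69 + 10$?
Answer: $- \frac{2341926}{59} \approx -39694.0$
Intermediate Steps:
$M = -59$
$R{\left(K,l \right)} = \frac{-9 + l}{2 K}$
$c = -39694$
$c - R{\left(M,49 \right)} = -39694 - \frac{-9 + 49}{2 \left(-59\right)} = -39694 - \frac{1}{2} \left(- \frac{1}{59}\right) 40 = -39694 - - \frac{20}{59} = -39694 + \frac{20}{59} = - \frac{2341926}{59}$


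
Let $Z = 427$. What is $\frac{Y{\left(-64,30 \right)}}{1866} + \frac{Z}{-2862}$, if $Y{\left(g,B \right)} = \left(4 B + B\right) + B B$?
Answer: $\frac{368053}{890082} \approx 0.4135$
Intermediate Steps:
$Y{\left(g,B \right)} = B^{2} + 5 B$ ($Y{\left(g,B \right)} = 5 B + B^{2} = B^{2} + 5 B$)
$\frac{Y{\left(-64,30 \right)}}{1866} + \frac{Z}{-2862} = \frac{30 \left(5 + 30\right)}{1866} + \frac{427}{-2862} = 30 \cdot 35 \cdot \frac{1}{1866} + 427 \left(- \frac{1}{2862}\right) = 1050 \cdot \frac{1}{1866} - \frac{427}{2862} = \frac{175}{311} - \frac{427}{2862} = \frac{368053}{890082}$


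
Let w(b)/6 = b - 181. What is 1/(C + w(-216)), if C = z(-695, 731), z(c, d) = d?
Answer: -1/1651 ≈ -0.00060569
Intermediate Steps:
w(b) = -1086 + 6*b (w(b) = 6*(b - 181) = 6*(-181 + b) = -1086 + 6*b)
C = 731
1/(C + w(-216)) = 1/(731 + (-1086 + 6*(-216))) = 1/(731 + (-1086 - 1296)) = 1/(731 - 2382) = 1/(-1651) = -1/1651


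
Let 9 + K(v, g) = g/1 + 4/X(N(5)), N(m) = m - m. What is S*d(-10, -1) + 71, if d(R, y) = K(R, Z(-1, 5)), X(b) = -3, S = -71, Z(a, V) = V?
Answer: 1349/3 ≈ 449.67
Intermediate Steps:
N(m) = 0
K(v, g) = -31/3 + g (K(v, g) = -9 + (g/1 + 4/(-3)) = -9 + (g*1 + 4*(-1/3)) = -9 + (g - 4/3) = -9 + (-4/3 + g) = -31/3 + g)
d(R, y) = -16/3 (d(R, y) = -31/3 + 5 = -16/3)
S*d(-10, -1) + 71 = -71*(-16/3) + 71 = 1136/3 + 71 = 1349/3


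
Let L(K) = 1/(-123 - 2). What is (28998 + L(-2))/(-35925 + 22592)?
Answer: -3624749/1666625 ≈ -2.1749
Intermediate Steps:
L(K) = -1/125 (L(K) = 1/(-125) = -1/125)
(28998 + L(-2))/(-35925 + 22592) = (28998 - 1/125)/(-35925 + 22592) = (3624749/125)/(-13333) = (3624749/125)*(-1/13333) = -3624749/1666625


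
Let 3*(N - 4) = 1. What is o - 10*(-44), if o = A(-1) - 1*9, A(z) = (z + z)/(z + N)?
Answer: 2152/5 ≈ 430.40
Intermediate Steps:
N = 13/3 (N = 4 + (⅓)*1 = 4 + ⅓ = 13/3 ≈ 4.3333)
A(z) = 2*z/(13/3 + z) (A(z) = (z + z)/(z + 13/3) = (2*z)/(13/3 + z) = 2*z/(13/3 + z))
o = -48/5 (o = 6*(-1)/(13 + 3*(-1)) - 1*9 = 6*(-1)/(13 - 3) - 9 = 6*(-1)/10 - 9 = 6*(-1)*(⅒) - 9 = -⅗ - 9 = -48/5 ≈ -9.6000)
o - 10*(-44) = -48/5 - 10*(-44) = -48/5 + 440 = 2152/5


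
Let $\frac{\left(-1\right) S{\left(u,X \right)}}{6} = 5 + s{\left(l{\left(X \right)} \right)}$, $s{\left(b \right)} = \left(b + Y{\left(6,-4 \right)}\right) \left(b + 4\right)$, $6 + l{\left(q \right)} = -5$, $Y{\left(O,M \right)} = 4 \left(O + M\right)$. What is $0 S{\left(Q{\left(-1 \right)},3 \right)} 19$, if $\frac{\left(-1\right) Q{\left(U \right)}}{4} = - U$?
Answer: $0$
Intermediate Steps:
$Q{\left(U \right)} = 4 U$ ($Q{\left(U \right)} = - 4 \left(- U\right) = 4 U$)
$Y{\left(O,M \right)} = 4 M + 4 O$ ($Y{\left(O,M \right)} = 4 \left(M + O\right) = 4 M + 4 O$)
$l{\left(q \right)} = -11$ ($l{\left(q \right)} = -6 - 5 = -11$)
$s{\left(b \right)} = \left(4 + b\right) \left(8 + b\right)$ ($s{\left(b \right)} = \left(b + \left(4 \left(-4\right) + 4 \cdot 6\right)\right) \left(b + 4\right) = \left(b + \left(-16 + 24\right)\right) \left(4 + b\right) = \left(b + 8\right) \left(4 + b\right) = \left(8 + b\right) \left(4 + b\right) = \left(4 + b\right) \left(8 + b\right)$)
$S{\left(u,X \right)} = -156$ ($S{\left(u,X \right)} = - 6 \left(5 + \left(32 + \left(-11\right)^{2} + 12 \left(-11\right)\right)\right) = - 6 \left(5 + \left(32 + 121 - 132\right)\right) = - 6 \left(5 + 21\right) = \left(-6\right) 26 = -156$)
$0 S{\left(Q{\left(-1 \right)},3 \right)} 19 = 0 \left(-156\right) 19 = 0 \cdot 19 = 0$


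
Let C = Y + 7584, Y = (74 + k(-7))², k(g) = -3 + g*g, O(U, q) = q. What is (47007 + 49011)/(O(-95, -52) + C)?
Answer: 48009/10966 ≈ 4.3780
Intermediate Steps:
k(g) = -3 + g²
Y = 14400 (Y = (74 + (-3 + (-7)²))² = (74 + (-3 + 49))² = (74 + 46)² = 120² = 14400)
C = 21984 (C = 14400 + 7584 = 21984)
(47007 + 49011)/(O(-95, -52) + C) = (47007 + 49011)/(-52 + 21984) = 96018/21932 = 96018*(1/21932) = 48009/10966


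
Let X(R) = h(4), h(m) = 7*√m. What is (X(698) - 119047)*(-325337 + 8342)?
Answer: 37732865835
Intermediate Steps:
X(R) = 14 (X(R) = 7*√4 = 7*2 = 14)
(X(698) - 119047)*(-325337 + 8342) = (14 - 119047)*(-325337 + 8342) = -119033*(-316995) = 37732865835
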